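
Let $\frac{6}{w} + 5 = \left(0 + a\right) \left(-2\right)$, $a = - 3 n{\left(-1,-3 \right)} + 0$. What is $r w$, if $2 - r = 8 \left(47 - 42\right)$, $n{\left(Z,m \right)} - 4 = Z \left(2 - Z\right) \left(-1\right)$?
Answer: $- \frac{228}{37} \approx -6.1622$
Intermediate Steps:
$n{\left(Z,m \right)} = 4 - Z \left(2 - Z\right)$ ($n{\left(Z,m \right)} = 4 + Z \left(2 - Z\right) \left(-1\right) = 4 - Z \left(2 - Z\right)$)
$a = -21$ ($a = - 3 \left(4 + \left(-1\right)^{2} - -2\right) + 0 = - 3 \left(4 + 1 + 2\right) + 0 = \left(-3\right) 7 + 0 = -21 + 0 = -21$)
$r = -38$ ($r = 2 - 8 \left(47 - 42\right) = 2 - 8 \cdot 5 = 2 - 40 = -38$)
$w = \frac{6}{37}$ ($w = \frac{6}{-5 + \left(0 - 21\right) \left(-2\right)} = \frac{6}{-5 - -42} = \frac{6}{-5 + 42} = \frac{6}{37} \approx 0.16216$)
$r w = \left(-38\right) \frac{6}{37} = - \frac{228}{37}$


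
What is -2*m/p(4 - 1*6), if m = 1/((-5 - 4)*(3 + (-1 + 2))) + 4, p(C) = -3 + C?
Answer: 143/90 ≈ 1.5889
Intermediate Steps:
m = 143/36 (m = 1/((-9)*(3 + 1)) + 4 = -⅑/4 + 4 = -⅑*¼ + 4 = -1/36 + 4 = 143/36 ≈ 3.9722)
-2*m/p(4 - 1*6) = -143/(18*(-3 + (4 - 1*6))) = -143/(18*(-3 + (4 - 6))) = -143/(18*(-3 - 2)) = -143/(18*(-5)) = -143*(-1)/(18*5) = -2*(-143/180) = 143/90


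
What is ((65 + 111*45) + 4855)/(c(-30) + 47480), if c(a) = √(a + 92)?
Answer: 235382100/1127175169 - 9915*√62/2254350338 ≈ 0.20879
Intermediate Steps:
c(a) = √(92 + a)
((65 + 111*45) + 4855)/(c(-30) + 47480) = ((65 + 111*45) + 4855)/(√(92 - 30) + 47480) = ((65 + 4995) + 4855)/(√62 + 47480) = (5060 + 4855)/(47480 + √62) = 9915/(47480 + √62)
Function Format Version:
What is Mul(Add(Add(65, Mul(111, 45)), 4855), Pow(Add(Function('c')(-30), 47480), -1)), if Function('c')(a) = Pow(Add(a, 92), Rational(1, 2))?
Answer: Add(Rational(235382100, 1127175169), Mul(Rational(-9915, 2254350338), Pow(62, Rational(1, 2)))) ≈ 0.20879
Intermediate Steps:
Function('c')(a) = Pow(Add(92, a), Rational(1, 2))
Mul(Add(Add(65, Mul(111, 45)), 4855), Pow(Add(Function('c')(-30), 47480), -1)) = Mul(Add(Add(65, Mul(111, 45)), 4855), Pow(Add(Pow(Add(92, -30), Rational(1, 2)), 47480), -1)) = Mul(Add(Add(65, 4995), 4855), Pow(Add(Pow(62, Rational(1, 2)), 47480), -1)) = Mul(Add(5060, 4855), Pow(Add(47480, Pow(62, Rational(1, 2))), -1)) = Mul(9915, Pow(Add(47480, Pow(62, Rational(1, 2))), -1))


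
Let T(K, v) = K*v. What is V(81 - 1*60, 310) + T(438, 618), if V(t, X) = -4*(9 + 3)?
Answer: 270636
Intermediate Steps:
V(t, X) = -48 (V(t, X) = -4*12 = -48)
V(81 - 1*60, 310) + T(438, 618) = -48 + 438*618 = -48 + 270684 = 270636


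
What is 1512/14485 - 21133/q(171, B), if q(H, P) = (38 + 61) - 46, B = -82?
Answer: -306031369/767705 ≈ -398.63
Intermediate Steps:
q(H, P) = 53 (q(H, P) = 99 - 46 = 53)
1512/14485 - 21133/q(171, B) = 1512/14485 - 21133/53 = -306031369/767705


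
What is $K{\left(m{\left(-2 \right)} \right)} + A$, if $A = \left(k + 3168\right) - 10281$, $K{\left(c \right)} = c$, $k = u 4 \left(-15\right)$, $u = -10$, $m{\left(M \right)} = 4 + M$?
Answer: $-6511$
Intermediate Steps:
$k = 600$ ($k = \left(-10\right) 4 \left(-15\right) = \left(-40\right) \left(-15\right) = 600$)
$A = -6513$ ($A = \left(600 + 3168\right) - 10281 = 3768 - 10281 = -6513$)
$K{\left(m{\left(-2 \right)} \right)} + A = \left(4 - 2\right) - 6513 = 2 - 6513 = -6511$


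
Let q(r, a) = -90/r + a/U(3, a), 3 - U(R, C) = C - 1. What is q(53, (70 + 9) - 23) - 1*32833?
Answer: -22623849/689 ≈ -32836.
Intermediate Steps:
U(R, C) = 4 - C (U(R, C) = 3 - (C - 1) = 3 - (-1 + C) = 3 + (1 - C) = 4 - C)
q(r, a) = -90/r + a/(4 - a)
q(53, (70 + 9) - 23) - 1*32833 = (360 - 90*((70 + 9) - 23) - 1*((70 + 9) - 23)*53)/(53*(-4 + ((70 + 9) - 23))) - 1*32833 = (360 - 90*(79 - 23) - 1*(79 - 23)*53)/(53*(-4 + (79 - 23))) - 32833 = (360 - 90*56 - 1*56*53)/(53*(-4 + 56)) - 32833 = (1/53)*(360 - 5040 - 2968)/52 - 32833 = (1/53)*(1/52)*(-7648) - 32833 = -1912/689 - 32833 = -22623849/689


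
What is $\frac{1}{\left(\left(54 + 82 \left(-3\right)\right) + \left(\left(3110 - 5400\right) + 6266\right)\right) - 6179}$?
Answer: $- \frac{1}{2395} \approx -0.00041754$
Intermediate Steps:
$\frac{1}{\left(\left(54 + 82 \left(-3\right)\right) + \left(\left(3110 - 5400\right) + 6266\right)\right) - 6179} = \frac{1}{\left(\left(54 - 246\right) + \left(-2290 + 6266\right)\right) - 6179} = \frac{1}{\left(-192 + 3976\right) - 6179} = \frac{1}{3784 - 6179} = \frac{1}{-2395} = - \frac{1}{2395}$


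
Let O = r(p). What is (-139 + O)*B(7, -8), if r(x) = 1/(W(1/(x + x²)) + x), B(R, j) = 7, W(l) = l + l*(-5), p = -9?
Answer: -158725/163 ≈ -973.77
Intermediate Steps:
W(l) = -4*l (W(l) = l - 5*l = -4*l)
r(x) = 1/(x - 4/(x + x²)) (r(x) = 1/(-4/(x + x²) + x) = 1/(x - 4/(x + x²)))
O = -18/163 (O = -9*(1 - 9)/(-4 + (-9)²*(1 - 9)) = -9*(-8)/(-4 + 81*(-8)) = -9*(-8)/(-4 - 648) = -9*(-8)/(-652) = -9*(-1/652)*(-8) = -18/163 ≈ -0.11043)
(-139 + O)*B(7, -8) = (-139 - 18/163)*7 = -22675/163*7 = -158725/163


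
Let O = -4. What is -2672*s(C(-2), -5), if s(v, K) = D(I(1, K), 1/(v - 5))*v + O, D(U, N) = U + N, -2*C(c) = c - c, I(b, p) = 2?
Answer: 10688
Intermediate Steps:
C(c) = 0 (C(c) = -(c - c)/2 = -1/2*0 = 0)
D(U, N) = N + U
s(v, K) = -4 + v*(2 + 1/(-5 + v)) (s(v, K) = (1/(v - 5) + 2)*v - 4 = (1/(-5 + v) + 2)*v - 4 = (2 + 1/(-5 + v))*v - 4 = v*(2 + 1/(-5 + v)) - 4 = -4 + v*(2 + 1/(-5 + v)))
-2672*s(C(-2), -5) = -2672*(20 - 13*0 + 2*0**2)/(-5 + 0) = -2672*(20 + 0 + 2*0)/(-5) = -(-2672)*(20 + 0 + 0)/5 = -(-2672)*20/5 = -2672*(-4) = 10688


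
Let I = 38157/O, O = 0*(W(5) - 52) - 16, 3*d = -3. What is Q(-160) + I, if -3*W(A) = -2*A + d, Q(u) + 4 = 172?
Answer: -35469/16 ≈ -2216.8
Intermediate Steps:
Q(u) = 168 (Q(u) = -4 + 172 = 168)
d = -1 (d = (⅓)*(-3) = -1)
W(A) = ⅓ + 2*A/3 (W(A) = -(-2*A - 1)/3 = -(-1 - 2*A)/3 = ⅓ + 2*A/3)
O = -16 (O = 0*((⅓ + (⅔)*5) - 52) - 16 = 0*((⅓ + 10/3) - 52) - 16 = 0*(11/3 - 52) - 16 = 0*(-145/3) - 16 = 0 - 16 = -16)
I = -38157/16 (I = 38157/(-16) = 38157*(-1/16) = -38157/16 ≈ -2384.8)
Q(-160) + I = 168 - 38157/16 = -35469/16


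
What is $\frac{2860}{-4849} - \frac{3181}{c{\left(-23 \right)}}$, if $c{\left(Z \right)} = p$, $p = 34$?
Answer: $- \frac{1193993}{12682} \approx -94.149$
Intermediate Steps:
$c{\left(Z \right)} = 34$
$\frac{2860}{-4849} - \frac{3181}{c{\left(-23 \right)}} = \frac{2860}{-4849} - \frac{3181}{34} = 2860 \left(- \frac{1}{4849}\right) - \frac{3181}{34} = - \frac{220}{373} - \frac{3181}{34} = - \frac{1193993}{12682}$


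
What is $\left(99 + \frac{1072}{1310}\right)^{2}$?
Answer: $\frac{4274675161}{429025} \approx 9963.7$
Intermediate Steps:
$\left(99 + \frac{1072}{1310}\right)^{2} = \left(99 + 1072 \cdot \frac{1}{1310}\right)^{2} = \left(99 + \frac{536}{655}\right)^{2} = \left(\frac{65381}{655}\right)^{2} = \frac{4274675161}{429025}$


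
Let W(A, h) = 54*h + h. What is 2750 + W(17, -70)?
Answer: -1100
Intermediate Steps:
W(A, h) = 55*h
2750 + W(17, -70) = 2750 + 55*(-70) = 2750 - 3850 = -1100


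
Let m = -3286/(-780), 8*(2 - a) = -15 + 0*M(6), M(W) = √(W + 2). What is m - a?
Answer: 527/1560 ≈ 0.33782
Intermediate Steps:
M(W) = √(2 + W)
a = 31/8 (a = 2 - (-15 + 0*√(2 + 6))/8 = 2 - (-15 + 0*√8)/8 = 2 - (-15 + 0*(2*√2))/8 = 2 - (-15 + 0)/8 = 2 - ⅛*(-15) = 2 + 15/8 = 31/8 ≈ 3.8750)
m = 1643/390 (m = -3286*(-1/780) = 1643/390 ≈ 4.2128)
m - a = 1643/390 - 1*31/8 = 1643/390 - 31/8 = 527/1560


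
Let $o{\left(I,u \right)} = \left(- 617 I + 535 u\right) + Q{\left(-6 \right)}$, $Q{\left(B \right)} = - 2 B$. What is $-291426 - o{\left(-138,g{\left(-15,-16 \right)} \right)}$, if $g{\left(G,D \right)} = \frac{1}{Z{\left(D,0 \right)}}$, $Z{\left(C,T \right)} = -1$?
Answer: $-376049$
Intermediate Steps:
$g{\left(G,D \right)} = -1$ ($g{\left(G,D \right)} = \frac{1}{-1} = -1$)
$o{\left(I,u \right)} = 12 - 617 I + 535 u$ ($o{\left(I,u \right)} = \left(- 617 I + 535 u\right) - -12 = \left(- 617 I + 535 u\right) + 12 = 12 - 617 I + 535 u$)
$-291426 - o{\left(-138,g{\left(-15,-16 \right)} \right)} = -291426 - \left(12 - -85146 + 535 \left(-1\right)\right) = -291426 - \left(12 + 85146 - 535\right) = -291426 - 84623 = -376049$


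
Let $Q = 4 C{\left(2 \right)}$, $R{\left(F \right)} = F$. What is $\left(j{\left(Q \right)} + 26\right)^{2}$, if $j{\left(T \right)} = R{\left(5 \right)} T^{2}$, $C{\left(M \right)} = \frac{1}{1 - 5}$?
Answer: $961$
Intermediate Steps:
$C{\left(M \right)} = - \frac{1}{4}$ ($C{\left(M \right)} = \frac{1}{-4} = - \frac{1}{4}$)
$Q = -1$ ($Q = 4 \left(- \frac{1}{4}\right) = -1$)
$j{\left(T \right)} = 5 T^{2}$
$\left(j{\left(Q \right)} + 26\right)^{2} = \left(5 \left(-1\right)^{2} + 26\right)^{2} = \left(5 \cdot 1 + 26\right)^{2} = \left(5 + 26\right)^{2} = 31^{2} = 961$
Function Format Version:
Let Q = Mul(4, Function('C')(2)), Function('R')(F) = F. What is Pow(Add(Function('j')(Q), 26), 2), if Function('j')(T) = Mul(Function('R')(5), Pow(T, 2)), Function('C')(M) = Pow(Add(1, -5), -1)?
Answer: 961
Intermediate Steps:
Function('C')(M) = Rational(-1, 4) (Function('C')(M) = Pow(-4, -1) = Rational(-1, 4))
Q = -1 (Q = Mul(4, Rational(-1, 4)) = -1)
Function('j')(T) = Mul(5, Pow(T, 2))
Pow(Add(Function('j')(Q), 26), 2) = Pow(Add(Mul(5, Pow(-1, 2)), 26), 2) = Pow(Add(Mul(5, 1), 26), 2) = Pow(Add(5, 26), 2) = Pow(31, 2) = 961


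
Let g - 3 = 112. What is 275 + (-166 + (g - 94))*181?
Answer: -25970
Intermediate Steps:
g = 115 (g = 3 + 112 = 115)
275 + (-166 + (g - 94))*181 = 275 + (-166 + (115 - 94))*181 = 275 + (-166 + 21)*181 = 275 - 145*181 = 275 - 26245 = -25970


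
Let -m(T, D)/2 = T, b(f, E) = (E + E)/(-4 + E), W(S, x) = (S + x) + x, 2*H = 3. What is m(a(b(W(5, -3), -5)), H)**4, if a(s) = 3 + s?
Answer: 29986576/6561 ≈ 4570.4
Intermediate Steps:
H = 3/2 (H = (1/2)*3 = 3/2 ≈ 1.5000)
W(S, x) = S + 2*x
b(f, E) = 2*E/(-4 + E) (b(f, E) = (2*E)/(-4 + E) = 2*E/(-4 + E))
m(T, D) = -2*T
m(a(b(W(5, -3), -5)), H)**4 = (-2*(3 + 2*(-5)/(-4 - 5)))**4 = (-2*(3 + 2*(-5)/(-9)))**4 = (-2*(3 + 2*(-5)*(-1/9)))**4 = (-2*(3 + 10/9))**4 = (-2*37/9)**4 = (-74/9)**4 = 29986576/6561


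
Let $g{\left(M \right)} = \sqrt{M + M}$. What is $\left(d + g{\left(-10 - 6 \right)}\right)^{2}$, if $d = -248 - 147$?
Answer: $155993 - 3160 i \sqrt{2} \approx 1.5599 \cdot 10^{5} - 4468.9 i$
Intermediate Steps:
$d = -395$
$g{\left(M \right)} = \sqrt{2} \sqrt{M}$ ($g{\left(M \right)} = \sqrt{2 M} = \sqrt{2} \sqrt{M}$)
$\left(d + g{\left(-10 - 6 \right)}\right)^{2} = \left(-395 + \sqrt{2} \sqrt{-10 - 6}\right)^{2} = \left(-395 + \sqrt{2} \sqrt{-16}\right)^{2} = \left(-395 + \sqrt{2} \cdot 4 i\right)^{2} = \left(-395 + 4 i \sqrt{2}\right)^{2}$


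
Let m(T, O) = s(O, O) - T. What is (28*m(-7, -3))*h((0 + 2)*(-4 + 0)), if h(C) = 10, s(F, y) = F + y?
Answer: 280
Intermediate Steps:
m(T, O) = -T + 2*O (m(T, O) = (O + O) - T = 2*O - T = -T + 2*O)
(28*m(-7, -3))*h((0 + 2)*(-4 + 0)) = (28*(-1*(-7) + 2*(-3)))*10 = (28*(7 - 6))*10 = (28*1)*10 = 28*10 = 280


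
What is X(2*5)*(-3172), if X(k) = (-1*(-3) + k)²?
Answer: -536068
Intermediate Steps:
X(k) = (3 + k)²
X(2*5)*(-3172) = (3 + 2*5)²*(-3172) = (3 + 10)²*(-3172) = 13²*(-3172) = 169*(-3172) = -536068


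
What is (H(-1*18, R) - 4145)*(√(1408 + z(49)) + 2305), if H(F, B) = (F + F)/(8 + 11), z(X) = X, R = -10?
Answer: -181613255/19 - 78791*√1457/19 ≈ -9.7169e+6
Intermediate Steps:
H(F, B) = 2*F/19 (H(F, B) = (2*F)/19 = (2*F)*(1/19) = 2*F/19)
(H(-1*18, R) - 4145)*(√(1408 + z(49)) + 2305) = (2*(-1*18)/19 - 4145)*(√(1408 + 49) + 2305) = ((2/19)*(-18) - 4145)*(√1457 + 2305) = (-36/19 - 4145)*(2305 + √1457) = -78791*(2305 + √1457)/19 = -181613255/19 - 78791*√1457/19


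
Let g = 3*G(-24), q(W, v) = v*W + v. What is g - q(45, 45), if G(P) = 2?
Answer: -2064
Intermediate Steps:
q(W, v) = v + W*v (q(W, v) = W*v + v = v + W*v)
g = 6 (g = 3*2 = 6)
g - q(45, 45) = 6 - 45*(1 + 45) = 6 - 45*46 = 6 - 1*2070 = 6 - 2070 = -2064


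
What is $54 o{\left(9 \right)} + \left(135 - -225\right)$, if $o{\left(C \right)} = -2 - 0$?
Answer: $252$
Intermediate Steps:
$o{\left(C \right)} = -2$ ($o{\left(C \right)} = -2 + 0 = -2$)
$54 o{\left(9 \right)} + \left(135 - -225\right) = 54 \left(-2\right) + \left(135 - -225\right) = -108 + \left(135 + 225\right) = -108 + 360 = 252$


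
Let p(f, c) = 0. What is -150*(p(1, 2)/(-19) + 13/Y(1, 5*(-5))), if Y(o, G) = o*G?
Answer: 78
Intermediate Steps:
Y(o, G) = G*o
-150*(p(1, 2)/(-19) + 13/Y(1, 5*(-5))) = -150*(0/(-19) + 13/(((5*(-5))*1))) = -150*(0*(-1/19) + 13/((-25*1))) = -150*(0 + 13/(-25)) = -150*(0 + 13*(-1/25)) = -150*(0 - 13/25) = -150*(-13/25) = 78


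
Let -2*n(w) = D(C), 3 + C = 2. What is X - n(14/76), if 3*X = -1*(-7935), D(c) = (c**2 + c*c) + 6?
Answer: 2649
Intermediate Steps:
C = -1 (C = -3 + 2 = -1)
D(c) = 6 + 2*c**2 (D(c) = (c**2 + c**2) + 6 = 2*c**2 + 6 = 6 + 2*c**2)
X = 2645 (X = (-1*(-7935))/3 = (1/3)*7935 = 2645)
n(w) = -4 (n(w) = -(6 + 2*(-1)**2)/2 = -(6 + 2*1)/2 = -(6 + 2)/2 = -1/2*8 = -4)
X - n(14/76) = 2645 - 1*(-4) = 2645 + 4 = 2649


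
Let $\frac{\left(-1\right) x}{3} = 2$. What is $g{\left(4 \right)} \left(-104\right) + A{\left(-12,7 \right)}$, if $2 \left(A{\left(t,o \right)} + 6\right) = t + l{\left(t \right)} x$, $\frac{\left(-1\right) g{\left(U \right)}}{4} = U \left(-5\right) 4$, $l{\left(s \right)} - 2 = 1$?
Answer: $-33301$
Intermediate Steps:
$x = -6$ ($x = \left(-3\right) 2 = -6$)
$l{\left(s \right)} = 3$ ($l{\left(s \right)} = 2 + 1 = 3$)
$g{\left(U \right)} = 80 U$ ($g{\left(U \right)} = - 4 U \left(-5\right) 4 = - 4 - 5 U 4 = - 4 \left(- 20 U\right) = 80 U$)
$A{\left(t,o \right)} = -15 + \frac{t}{2}$ ($A{\left(t,o \right)} = -6 + \frac{t + 3 \left(-6\right)}{2} = -6 + \frac{t - 18}{2} = -6 + \frac{-18 + t}{2} = -6 + \left(-9 + \frac{t}{2}\right) = -15 + \frac{t}{2}$)
$g{\left(4 \right)} \left(-104\right) + A{\left(-12,7 \right)} = 80 \cdot 4 \left(-104\right) + \left(-15 + \frac{1}{2} \left(-12\right)\right) = 320 \left(-104\right) - 21 = -33280 - 21 = -33301$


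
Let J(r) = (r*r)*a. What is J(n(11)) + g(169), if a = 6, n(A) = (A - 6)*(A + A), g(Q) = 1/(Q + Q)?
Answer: 24538801/338 ≈ 72600.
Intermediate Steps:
g(Q) = 1/(2*Q)
n(A) = 2*A*(-6 + A) (n(A) = (-6 + A)*(2*A) = 2*A*(-6 + A))
J(r) = 6*r² (J(r) = (r*r)*6 = r²*6 = 6*r²)
J(n(11)) + g(169) = 6*(2*11*(-6 + 11))² + (½)/169 = 6*(2*11*5)² + (½)*(1/169) = 6*110² + 1/338 = 6*12100 + 1/338 = 72600 + 1/338 = 24538801/338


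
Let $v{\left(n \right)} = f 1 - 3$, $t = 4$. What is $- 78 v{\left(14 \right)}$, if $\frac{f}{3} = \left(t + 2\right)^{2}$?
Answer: $-8190$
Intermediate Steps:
$f = 108$ ($f = 3 \left(4 + 2\right)^{2} = 3 \cdot 6^{2} = 3 \cdot 36 = 108$)
$v{\left(n \right)} = 105$ ($v{\left(n \right)} = 108 \cdot 1 - 3 = 108 - 3 = 105$)
$- 78 v{\left(14 \right)} = \left(-78\right) 105 = -8190$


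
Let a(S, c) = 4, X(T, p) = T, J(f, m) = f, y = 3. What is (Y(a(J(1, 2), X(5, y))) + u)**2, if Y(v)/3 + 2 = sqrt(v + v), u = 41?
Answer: 1297 + 420*sqrt(2) ≈ 1891.0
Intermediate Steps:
Y(v) = -6 + 3*sqrt(2)*sqrt(v) (Y(v) = -6 + 3*sqrt(v + v) = -6 + 3*sqrt(2*v) = -6 + 3*(sqrt(2)*sqrt(v)) = -6 + 3*sqrt(2)*sqrt(v))
(Y(a(J(1, 2), X(5, y))) + u)**2 = ((-6 + 3*sqrt(2)*sqrt(4)) + 41)**2 = ((-6 + 3*sqrt(2)*2) + 41)**2 = ((-6 + 6*sqrt(2)) + 41)**2 = (35 + 6*sqrt(2))**2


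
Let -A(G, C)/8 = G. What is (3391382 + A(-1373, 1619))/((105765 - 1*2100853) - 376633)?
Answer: -309306/215611 ≈ -1.4346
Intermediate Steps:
A(G, C) = -8*G
(3391382 + A(-1373, 1619))/((105765 - 1*2100853) - 376633) = (3391382 - 8*(-1373))/((105765 - 1*2100853) - 376633) = (3391382 + 10984)/((105765 - 2100853) - 376633) = 3402366/(-1995088 - 376633) = 3402366/(-2371721) = 3402366*(-1/2371721) = -309306/215611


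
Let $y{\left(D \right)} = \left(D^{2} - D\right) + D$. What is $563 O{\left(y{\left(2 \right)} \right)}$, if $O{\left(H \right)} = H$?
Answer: $2252$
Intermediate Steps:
$y{\left(D \right)} = D^{2}$
$563 O{\left(y{\left(2 \right)} \right)} = 563 \cdot 2^{2} = 563 \cdot 4 = 2252$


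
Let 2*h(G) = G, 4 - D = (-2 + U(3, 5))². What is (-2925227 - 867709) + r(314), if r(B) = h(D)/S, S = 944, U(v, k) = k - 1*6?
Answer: -7161063173/1888 ≈ -3.7929e+6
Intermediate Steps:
U(v, k) = -6 + k (U(v, k) = k - 6 = -6 + k)
D = -5 (D = 4 - (-2 + (-6 + 5))² = 4 - (-2 - 1)² = 4 - 1*(-3)² = 4 - 1*9 = 4 - 9 = -5)
h(G) = G/2
r(B) = -5/1888 (r(B) = ((½)*(-5))/944 = -5/2*1/944 = -5/1888)
(-2925227 - 867709) + r(314) = (-2925227 - 867709) - 5/1888 = -3792936 - 5/1888 = -7161063173/1888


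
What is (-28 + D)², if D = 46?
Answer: 324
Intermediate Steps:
(-28 + D)² = (-28 + 46)² = 18² = 324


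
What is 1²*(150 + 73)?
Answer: 223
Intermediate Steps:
1²*(150 + 73) = 1*223 = 223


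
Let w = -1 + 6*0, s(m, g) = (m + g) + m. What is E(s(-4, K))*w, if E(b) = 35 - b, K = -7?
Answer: -50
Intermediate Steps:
s(m, g) = g + 2*m (s(m, g) = (g + m) + m = g + 2*m)
w = -1 (w = -1 + 0 = -1)
E(s(-4, K))*w = (35 - (-7 + 2*(-4)))*(-1) = (35 - (-7 - 8))*(-1) = (35 - 1*(-15))*(-1) = (35 + 15)*(-1) = 50*(-1) = -50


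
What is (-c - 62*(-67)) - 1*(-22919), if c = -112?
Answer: 27185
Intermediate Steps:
(-c - 62*(-67)) - 1*(-22919) = (-1*(-112) - 62*(-67)) - 1*(-22919) = (112 + 4154) + 22919 = 4266 + 22919 = 27185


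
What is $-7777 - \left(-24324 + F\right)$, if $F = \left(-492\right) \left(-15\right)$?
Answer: $9167$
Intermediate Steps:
$F = 7380$
$-7777 - \left(-24324 + F\right) = -7777 - \left(-24324 + 7380\right) = -7777 - -16944 = -7777 + 16944 = 9167$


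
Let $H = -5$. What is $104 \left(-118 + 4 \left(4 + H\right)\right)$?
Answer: $-12688$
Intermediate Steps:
$104 \left(-118 + 4 \left(4 + H\right)\right) = 104 \left(-118 + 4 \left(4 - 5\right)\right) = 104 \left(-118 + 4 \left(-1\right)\right) = 104 \left(-118 - 4\right) = 104 \left(-122\right) = -12688$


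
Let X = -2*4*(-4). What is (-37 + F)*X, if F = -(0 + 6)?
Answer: -1376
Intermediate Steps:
F = -6 (F = -1*6 = -6)
X = 32 (X = -8*(-4) = 32)
(-37 + F)*X = (-37 - 6)*32 = -43*32 = -1376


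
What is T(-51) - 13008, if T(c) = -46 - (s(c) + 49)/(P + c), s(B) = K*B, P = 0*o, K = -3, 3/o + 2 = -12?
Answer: -665552/51 ≈ -13050.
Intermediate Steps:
o = -3/14 (o = 3/(-2 - 12) = 3/(-14) = 3*(-1/14) = -3/14 ≈ -0.21429)
P = 0 (P = 0*(-3/14) = 0)
s(B) = -3*B
T(c) = -46 - (49 - 3*c)/c (T(c) = -46 - (-3*c + 49)/(0 + c) = -46 - (49 - 3*c)/c)
T(-51) - 13008 = (-43 - 49/(-51)) - 13008 = (-43 - 49*(-1/51)) - 13008 = (-43 + 49/51) - 13008 = -2144/51 - 13008 = -665552/51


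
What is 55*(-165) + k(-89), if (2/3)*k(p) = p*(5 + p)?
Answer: 2139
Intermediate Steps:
k(p) = 3*p*(5 + p)/2 (k(p) = 3*(p*(5 + p))/2 = 3*p*(5 + p)/2)
55*(-165) + k(-89) = 55*(-165) + (3/2)*(-89)*(5 - 89) = -9075 + (3/2)*(-89)*(-84) = -9075 + 11214 = 2139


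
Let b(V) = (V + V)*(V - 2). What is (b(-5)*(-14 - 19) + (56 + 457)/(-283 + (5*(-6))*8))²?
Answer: 1460817901449/273529 ≈ 5.3406e+6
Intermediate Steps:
b(V) = 2*V*(-2 + V) (b(V) = (2*V)*(-2 + V) = 2*V*(-2 + V))
(b(-5)*(-14 - 19) + (56 + 457)/(-283 + (5*(-6))*8))² = ((2*(-5)*(-2 - 5))*(-14 - 19) + (56 + 457)/(-283 + (5*(-6))*8))² = ((2*(-5)*(-7))*(-33) + 513/(-283 - 30*8))² = (70*(-33) + 513/(-283 - 240))² = (-2310 + 513/(-523))² = (-2310 + 513*(-1/523))² = (-2310 - 513/523)² = (-1208643/523)² = 1460817901449/273529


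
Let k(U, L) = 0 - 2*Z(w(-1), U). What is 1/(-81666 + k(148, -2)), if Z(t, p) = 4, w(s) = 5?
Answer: -1/81674 ≈ -1.2244e-5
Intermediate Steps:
k(U, L) = -8 (k(U, L) = 0 - 2*4 = 0 - 8 = -8)
1/(-81666 + k(148, -2)) = 1/(-81666 - 8) = 1/(-81674) = -1/81674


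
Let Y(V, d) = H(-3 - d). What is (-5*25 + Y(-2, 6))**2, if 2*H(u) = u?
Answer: 67081/4 ≈ 16770.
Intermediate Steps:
H(u) = u/2
Y(V, d) = -3/2 - d/2 (Y(V, d) = (-3 - d)/2 = -3/2 - d/2)
(-5*25 + Y(-2, 6))**2 = (-5*25 + (-3/2 - 1/2*6))**2 = (-125 + (-3/2 - 3))**2 = (-125 - 9/2)**2 = (-259/2)**2 = 67081/4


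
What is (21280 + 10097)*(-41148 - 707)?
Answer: -1313284335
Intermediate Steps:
(21280 + 10097)*(-41148 - 707) = 31377*(-41855) = -1313284335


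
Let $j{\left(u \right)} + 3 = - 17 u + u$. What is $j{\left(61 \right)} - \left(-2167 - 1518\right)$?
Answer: $2706$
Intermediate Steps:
$j{\left(u \right)} = -3 - 16 u$ ($j{\left(u \right)} = -3 + \left(- 17 u + u\right) = -3 - 16 u$)
$j{\left(61 \right)} - \left(-2167 - 1518\right) = \left(-3 - 976\right) - \left(-2167 - 1518\right) = \left(-3 - 976\right) - -3685 = -979 + 3685 = 2706$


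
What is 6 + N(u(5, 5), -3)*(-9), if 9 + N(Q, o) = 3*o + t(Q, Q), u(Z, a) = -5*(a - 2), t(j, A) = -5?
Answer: 213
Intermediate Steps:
u(Z, a) = 10 - 5*a (u(Z, a) = -5*(-2 + a) = 10 - 5*a)
N(Q, o) = -14 + 3*o (N(Q, o) = -9 + (3*o - 5) = -9 + (-5 + 3*o) = -14 + 3*o)
6 + N(u(5, 5), -3)*(-9) = 6 + (-14 + 3*(-3))*(-9) = 6 + (-14 - 9)*(-9) = 6 - 23*(-9) = 6 + 207 = 213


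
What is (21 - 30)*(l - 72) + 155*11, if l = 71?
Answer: 1714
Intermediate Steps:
(21 - 30)*(l - 72) + 155*11 = (21 - 30)*(71 - 72) + 155*11 = -9*(-1) + 1705 = 9 + 1705 = 1714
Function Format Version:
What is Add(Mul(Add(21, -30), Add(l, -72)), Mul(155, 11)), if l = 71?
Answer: 1714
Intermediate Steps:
Add(Mul(Add(21, -30), Add(l, -72)), Mul(155, 11)) = Add(Mul(Add(21, -30), Add(71, -72)), Mul(155, 11)) = Add(Mul(-9, -1), 1705) = Add(9, 1705) = 1714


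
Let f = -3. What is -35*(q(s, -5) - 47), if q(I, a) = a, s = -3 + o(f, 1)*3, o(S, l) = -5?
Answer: 1820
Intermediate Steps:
s = -18 (s = -3 - 5*3 = -3 - 15 = -18)
-35*(q(s, -5) - 47) = -35*(-5 - 47) = -35*(-52) = 1820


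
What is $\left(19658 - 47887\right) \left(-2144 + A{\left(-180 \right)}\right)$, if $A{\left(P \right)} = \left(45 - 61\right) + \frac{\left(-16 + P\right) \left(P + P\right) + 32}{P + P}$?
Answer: $\frac{2992951496}{45} \approx 6.651 \cdot 10^{7}$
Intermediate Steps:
$A{\left(P \right)} = -16 + \frac{32 + 2 P \left(-16 + P\right)}{2 P}$ ($A{\left(P \right)} = -16 + \frac{\left(-16 + P\right) 2 P + 32}{2 P} = -16 + \left(2 P \left(-16 + P\right) + 32\right) \frac{1}{2 P} = -16 + \left(32 + 2 P \left(-16 + P\right)\right) \frac{1}{2 P} = -16 + \frac{32 + 2 P \left(-16 + P\right)}{2 P}$)
$\left(19658 - 47887\right) \left(-2144 + A{\left(-180 \right)}\right) = \left(19658 - 47887\right) \left(-2144 - \left(212 + \frac{4}{45}\right)\right) = - 28229 \left(-2144 - \frac{9544}{45}\right) = \left(-28229\right) \left(- \frac{106024}{45}\right) = \frac{2992951496}{45}$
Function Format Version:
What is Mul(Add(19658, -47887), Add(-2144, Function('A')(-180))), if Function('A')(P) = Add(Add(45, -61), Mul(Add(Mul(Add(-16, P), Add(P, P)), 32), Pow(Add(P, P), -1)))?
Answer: Rational(2992951496, 45) ≈ 6.6510e+7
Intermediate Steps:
Function('A')(P) = Add(-16, Mul(Rational(1, 2), Pow(P, -1), Add(32, Mul(2, P, Add(-16, P))))) (Function('A')(P) = Add(-16, Mul(Add(Mul(Add(-16, P), Mul(2, P)), 32), Pow(Mul(2, P), -1))) = Add(-16, Mul(Add(Mul(2, P, Add(-16, P)), 32), Mul(Rational(1, 2), Pow(P, -1)))) = Add(-16, Mul(Add(32, Mul(2, P, Add(-16, P))), Mul(Rational(1, 2), Pow(P, -1)))) = Add(-16, Mul(Rational(1, 2), Pow(P, -1), Add(32, Mul(2, P, Add(-16, P))))))
Mul(Add(19658, -47887), Add(-2144, Function('A')(-180))) = Mul(Add(19658, -47887), Add(-2144, Add(-32, -180, Mul(16, Pow(-180, -1))))) = Mul(-28229, Add(-2144, Add(-32, -180, Mul(16, Rational(-1, 180))))) = Mul(-28229, Add(-2144, Add(-32, -180, Rational(-4, 45)))) = Mul(-28229, Add(-2144, Rational(-9544, 45))) = Mul(-28229, Rational(-106024, 45)) = Rational(2992951496, 45)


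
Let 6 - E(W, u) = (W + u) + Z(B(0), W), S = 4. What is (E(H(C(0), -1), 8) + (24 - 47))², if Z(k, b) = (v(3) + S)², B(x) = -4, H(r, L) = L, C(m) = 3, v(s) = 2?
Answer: 3600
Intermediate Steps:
Z(k, b) = 36 (Z(k, b) = (2 + 4)² = 6² = 36)
E(W, u) = -30 - W - u (E(W, u) = 6 - ((W + u) + 36) = 6 - (36 + W + u) = 6 + (-36 - W - u) = -30 - W - u)
(E(H(C(0), -1), 8) + (24 - 47))² = ((-30 - 1*(-1) - 1*8) + (24 - 47))² = ((-30 + 1 - 8) - 23)² = (-37 - 23)² = (-60)² = 3600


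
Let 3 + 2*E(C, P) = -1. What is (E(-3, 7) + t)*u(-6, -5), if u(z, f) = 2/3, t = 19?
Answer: 34/3 ≈ 11.333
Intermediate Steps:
E(C, P) = -2 (E(C, P) = -3/2 + (1/2)*(-1) = -3/2 - 1/2 = -2)
u(z, f) = 2/3 (u(z, f) = 2*(1/3) = 2/3)
(E(-3, 7) + t)*u(-6, -5) = (-2 + 19)*(2/3) = 17*(2/3) = 34/3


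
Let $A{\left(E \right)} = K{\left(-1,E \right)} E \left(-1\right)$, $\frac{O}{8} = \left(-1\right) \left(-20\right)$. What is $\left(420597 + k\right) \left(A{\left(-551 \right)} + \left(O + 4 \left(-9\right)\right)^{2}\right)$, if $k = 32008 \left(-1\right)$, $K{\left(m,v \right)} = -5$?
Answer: $4904381769$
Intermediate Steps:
$O = 160$ ($O = 8 \left(\left(-1\right) \left(-20\right)\right) = 8 \cdot 20 = 160$)
$k = -32008$
$A{\left(E \right)} = 5 E$ ($A{\left(E \right)} = - 5 E \left(-1\right) = 5 E$)
$\left(420597 + k\right) \left(A{\left(-551 \right)} + \left(O + 4 \left(-9\right)\right)^{2}\right) = \left(420597 - 32008\right) \left(5 \left(-551\right) + \left(160 + 4 \left(-9\right)\right)^{2}\right) = 388589 \left(-2755 + \left(160 - 36\right)^{2}\right) = 388589 \left(-2755 + 124^{2}\right) = 388589 \left(-2755 + 15376\right) = 388589 \cdot 12621 = 4904381769$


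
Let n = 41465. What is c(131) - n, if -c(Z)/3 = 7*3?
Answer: -41528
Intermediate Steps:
c(Z) = -63 (c(Z) = -21*3 = -3*21 = -63)
c(131) - n = -63 - 1*41465 = -63 - 41465 = -41528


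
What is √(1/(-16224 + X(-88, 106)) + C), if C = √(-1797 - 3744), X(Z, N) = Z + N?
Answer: √(-16206 + 262634436*I*√5541)/16206 ≈ 6.1007 + 6.1007*I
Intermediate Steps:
X(Z, N) = N + Z
C = I*√5541 (C = √(-5541) = I*√5541 ≈ 74.438*I)
√(1/(-16224 + X(-88, 106)) + C) = √(1/(-16224 + (106 - 88)) + I*√5541) = √(1/(-16224 + 18) + I*√5541) = √(1/(-16206) + I*√5541) = √(-1/16206 + I*√5541)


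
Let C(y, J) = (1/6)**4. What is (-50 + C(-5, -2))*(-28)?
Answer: 453593/324 ≈ 1400.0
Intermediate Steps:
C(y, J) = 1/1296 (C(y, J) = (1/6)**4 = 1/1296)
(-50 + C(-5, -2))*(-28) = (-50 + 1/1296)*(-28) = -64799/1296*(-28) = 453593/324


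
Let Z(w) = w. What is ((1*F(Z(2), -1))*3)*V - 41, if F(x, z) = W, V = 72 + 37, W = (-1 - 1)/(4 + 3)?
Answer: -941/7 ≈ -134.43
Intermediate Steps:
W = -2/7 ≈ -0.28571
V = 109
F(x, z) = -2/7
((1*F(Z(2), -1))*3)*V - 41 = ((1*(-2/7))*3)*109 - 41 = -2/7*3*109 - 41 = -6/7*109 - 41 = -654/7 - 41 = -941/7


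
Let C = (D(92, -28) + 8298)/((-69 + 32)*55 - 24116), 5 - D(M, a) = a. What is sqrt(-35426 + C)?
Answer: I*sqrt(2691907396023)/8717 ≈ 188.22*I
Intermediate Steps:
D(M, a) = 5 - a
C = -2777/8717 (C = ((5 - 1*(-28)) + 8298)/((-69 + 32)*55 - 24116) = ((5 + 28) + 8298)/(-37*55 - 24116) = (33 + 8298)/(-2035 - 24116) = 8331/(-26151) = 8331*(-1/26151) = -2777/8717 ≈ -0.31857)
sqrt(-35426 + C) = sqrt(-35426 - 2777/8717) = sqrt(-308811219/8717) = I*sqrt(2691907396023)/8717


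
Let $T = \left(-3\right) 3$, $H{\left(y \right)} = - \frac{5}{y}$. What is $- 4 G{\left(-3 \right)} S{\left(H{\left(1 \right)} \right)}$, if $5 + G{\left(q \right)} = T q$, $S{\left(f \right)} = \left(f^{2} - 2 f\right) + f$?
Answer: $-2640$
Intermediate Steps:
$T = -9$
$S{\left(f \right)} = f^{2} - f$
$G{\left(q \right)} = -5 - 9 q$
$- 4 G{\left(-3 \right)} S{\left(H{\left(1 \right)} \right)} = - 4 \left(-5 - -27\right) - \frac{5}{1} \left(-1 - \frac{5}{1}\right) = - 4 \left(-5 + 27\right) \left(-5\right) 1 \left(-1 - 5\right) = \left(-4\right) 22 \left(- 5 \left(-1 - 5\right)\right) = - 88 \left(\left(-5\right) \left(-6\right)\right) = \left(-88\right) 30 = -2640$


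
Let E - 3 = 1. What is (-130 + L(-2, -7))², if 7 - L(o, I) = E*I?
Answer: 9025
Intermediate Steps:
E = 4 (E = 3 + 1 = 4)
L(o, I) = 7 - 4*I
(-130 + L(-2, -7))² = (-130 + (7 - 4*(-7)))² = (-130 + (7 + 28))² = (-130 + 35)² = (-95)² = 9025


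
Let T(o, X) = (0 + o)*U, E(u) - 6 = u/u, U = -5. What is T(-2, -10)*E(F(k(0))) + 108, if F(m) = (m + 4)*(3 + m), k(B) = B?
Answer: 178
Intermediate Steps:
F(m) = (3 + m)*(4 + m) (F(m) = (4 + m)*(3 + m) = (3 + m)*(4 + m))
E(u) = 7 (E(u) = 6 + u/u = 6 + 1 = 7)
T(o, X) = -5*o (T(o, X) = (0 + o)*(-5) = o*(-5) = -5*o)
T(-2, -10)*E(F(k(0))) + 108 = -5*(-2)*7 + 108 = 10*7 + 108 = 70 + 108 = 178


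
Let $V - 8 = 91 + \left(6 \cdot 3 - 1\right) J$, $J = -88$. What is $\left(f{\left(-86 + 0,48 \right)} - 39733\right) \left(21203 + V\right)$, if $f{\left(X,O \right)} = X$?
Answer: $-788655114$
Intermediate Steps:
$V = -1397$ ($V = 8 + \left(91 + \left(6 \cdot 3 - 1\right) \left(-88\right)\right) = 8 + \left(91 + \left(18 - 1\right) \left(-88\right)\right) = 8 + \left(91 + 17 \left(-88\right)\right) = 8 + \left(91 - 1496\right) = 8 - 1405 = -1397$)
$\left(f{\left(-86 + 0,48 \right)} - 39733\right) \left(21203 + V\right) = \left(\left(-86 + 0\right) - 39733\right) \left(21203 - 1397\right) = \left(-86 - 39733\right) 19806 = \left(-39819\right) 19806 = -788655114$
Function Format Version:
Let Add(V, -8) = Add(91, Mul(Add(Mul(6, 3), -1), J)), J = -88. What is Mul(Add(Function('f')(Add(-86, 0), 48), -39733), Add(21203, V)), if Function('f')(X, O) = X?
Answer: -788655114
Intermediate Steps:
V = -1397 (V = Add(8, Add(91, Mul(Add(Mul(6, 3), -1), -88))) = Add(8, Add(91, Mul(Add(18, -1), -88))) = Add(8, Add(91, Mul(17, -88))) = Add(8, Add(91, -1496)) = Add(8, -1405) = -1397)
Mul(Add(Function('f')(Add(-86, 0), 48), -39733), Add(21203, V)) = Mul(Add(Add(-86, 0), -39733), Add(21203, -1397)) = Mul(Add(-86, -39733), 19806) = Mul(-39819, 19806) = -788655114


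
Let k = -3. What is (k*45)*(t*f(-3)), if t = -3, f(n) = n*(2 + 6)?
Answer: -9720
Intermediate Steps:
f(n) = 8*n (f(n) = n*8 = 8*n)
(k*45)*(t*f(-3)) = (-3*45)*(-24*(-3)) = -(-405)*(-24) = -135*72 = -9720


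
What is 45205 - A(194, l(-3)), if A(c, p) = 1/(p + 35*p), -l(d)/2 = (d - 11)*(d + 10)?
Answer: 318966479/7056 ≈ 45205.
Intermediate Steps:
l(d) = -2*(-11 + d)*(10 + d) (l(d) = -2*(d - 11)*(d + 10) = -2*(-11 + d)*(10 + d))
A(c, p) = 1/(36*p)
45205 - A(194, l(-3)) = 45205 - 1/(36*(220 - 2*(-3)² + 2*(-3))) = 45205 - 1/(36*(220 - 2*9 - 6)) = 45205 - 1/(36*(220 - 18 - 6)) = 45205 - 1/(36*196) = 45205 - 1*1/7056 = 45205 - 1/7056 = 318966479/7056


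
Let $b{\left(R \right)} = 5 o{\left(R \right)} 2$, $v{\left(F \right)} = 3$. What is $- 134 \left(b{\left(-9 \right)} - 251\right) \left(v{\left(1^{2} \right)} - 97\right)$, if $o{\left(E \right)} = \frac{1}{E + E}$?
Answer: $- \frac{28517344}{9} \approx -3.1686 \cdot 10^{6}$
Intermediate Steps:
$o{\left(E \right)} = \frac{1}{2 E}$
$b{\left(R \right)} = \frac{5}{R}$ ($b{\left(R \right)} = 5 \frac{1}{2 R} 2 = \frac{5}{2 R} 2 = \frac{5}{R}$)
$- 134 \left(b{\left(-9 \right)} - 251\right) \left(v{\left(1^{2} \right)} - 97\right) = - 134 \left(\frac{5}{-9} - 251\right) \left(3 - 97\right) = - 134 \left(5 \left(- \frac{1}{9}\right) - 251\right) \left(-94\right) = - 134 \left(- \frac{5}{9} - 251\right) \left(-94\right) = - 134 \left(\left(- \frac{2264}{9}\right) \left(-94\right)\right) = \left(-134\right) \frac{212816}{9} = - \frac{28517344}{9}$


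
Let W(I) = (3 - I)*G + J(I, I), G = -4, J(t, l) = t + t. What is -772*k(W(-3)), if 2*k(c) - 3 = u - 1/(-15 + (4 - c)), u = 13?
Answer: -116958/19 ≈ -6155.7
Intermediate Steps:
J(t, l) = 2*t
W(I) = -12 + 6*I (W(I) = (3 - I)*(-4) + 2*I = (-12 + 4*I) + 2*I = -12 + 6*I)
k(c) = 8 - 1/(2*(-11 - c)) (k(c) = 3/2 + (13 - 1/(-15 + (4 - c)))/2 = 3/2 + (13 - 1/(-11 - c))/2 = 3/2 + (13/2 - 1/(2*(-11 - c))) = 8 - 1/(2*(-11 - c)))
-772*k(W(-3)) = -386*(177 + 16*(-12 + 6*(-3)))/(11 + (-12 + 6*(-3))) = -386*(177 + 16*(-12 - 18))/(11 + (-12 - 18)) = -386*(177 + 16*(-30))/(11 - 30) = -386*(177 - 480)/(-19) = -386*(-1)*(-303)/19 = -772*303/38 = -116958/19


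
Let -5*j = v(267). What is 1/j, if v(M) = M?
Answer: -5/267 ≈ -0.018727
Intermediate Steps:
j = -267/5 (j = -1/5*267 = -267/5 ≈ -53.400)
1/j = 1/(-267/5) = -5/267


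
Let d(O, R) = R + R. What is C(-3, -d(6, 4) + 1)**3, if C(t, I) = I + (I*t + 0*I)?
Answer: 2744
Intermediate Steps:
d(O, R) = 2*R
C(t, I) = I + I*t (C(t, I) = I + (I*t + 0) = I + I*t)
C(-3, -d(6, 4) + 1)**3 = ((-2*4 + 1)*(1 - 3))**3 = ((-1*8 + 1)*(-2))**3 = ((-8 + 1)*(-2))**3 = (-7*(-2))**3 = 14**3 = 2744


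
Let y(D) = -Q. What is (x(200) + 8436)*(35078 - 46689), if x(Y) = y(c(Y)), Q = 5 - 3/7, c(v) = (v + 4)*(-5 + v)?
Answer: -685281220/7 ≈ -9.7897e+7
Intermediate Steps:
c(v) = (-5 + v)*(4 + v) (c(v) = (4 + v)*(-5 + v) = (-5 + v)*(4 + v))
Q = 32/7 (Q = 5 - 3/7 = 32/7 ≈ 4.5714)
y(D) = -32/7 (y(D) = -1*32/7 = -32/7)
x(Y) = -32/7
(x(200) + 8436)*(35078 - 46689) = (-32/7 + 8436)*(35078 - 46689) = (59020/7)*(-11611) = -685281220/7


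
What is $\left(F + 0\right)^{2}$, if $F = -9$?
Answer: $81$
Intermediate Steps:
$\left(F + 0\right)^{2} = \left(-9 + 0\right)^{2} = \left(-9\right)^{2} = 81$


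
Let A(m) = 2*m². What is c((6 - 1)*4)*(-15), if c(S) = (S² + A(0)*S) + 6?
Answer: -6090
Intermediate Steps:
c(S) = 6 + S² (c(S) = (S² + (2*0²)*S) + 6 = (S² + (2*0)*S) + 6 = (S² + 0*S) + 6 = (S² + 0) + 6 = S² + 6 = 6 + S²)
c((6 - 1)*4)*(-15) = (6 + ((6 - 1)*4)²)*(-15) = (6 + (5*4)²)*(-15) = (6 + 20²)*(-15) = (6 + 400)*(-15) = 406*(-15) = -6090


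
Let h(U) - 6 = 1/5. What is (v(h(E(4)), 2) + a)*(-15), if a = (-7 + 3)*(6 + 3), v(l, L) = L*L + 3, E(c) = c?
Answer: 435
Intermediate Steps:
h(U) = 31/5 (h(U) = 6 + 1/5 = 6 + ⅕ = 31/5)
v(l, L) = 3 + L² (v(l, L) = L² + 3 = 3 + L²)
a = -36 (a = -4*9 = -36)
(v(h(E(4)), 2) + a)*(-15) = ((3 + 2²) - 36)*(-15) = ((3 + 4) - 36)*(-15) = (7 - 36)*(-15) = -29*(-15) = 435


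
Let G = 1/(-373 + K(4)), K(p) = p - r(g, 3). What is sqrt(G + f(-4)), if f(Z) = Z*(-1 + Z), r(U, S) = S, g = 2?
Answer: sqrt(691827)/186 ≈ 4.4718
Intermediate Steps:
K(p) = -3 + p (K(p) = p - 1*3 = p - 3 = -3 + p)
G = -1/372 (G = 1/(-373 + (-3 + 4)) = 1/(-373 + 1) = 1/(-372) = -1/372 ≈ -0.0026882)
sqrt(G + f(-4)) = sqrt(-1/372 - 4*(-1 - 4)) = sqrt(-1/372 - 4*(-5)) = sqrt(-1/372 + 20) = sqrt(7439/372) = sqrt(691827)/186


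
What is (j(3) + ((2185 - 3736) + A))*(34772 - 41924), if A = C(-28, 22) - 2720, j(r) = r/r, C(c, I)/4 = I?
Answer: 29909664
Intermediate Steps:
C(c, I) = 4*I
j(r) = 1
A = -2632 (A = 4*22 - 2720 = 88 - 2720 = -2632)
(j(3) + ((2185 - 3736) + A))*(34772 - 41924) = (1 + ((2185 - 3736) - 2632))*(34772 - 41924) = (1 + (-1551 - 2632))*(-7152) = (1 - 4183)*(-7152) = -4182*(-7152) = 29909664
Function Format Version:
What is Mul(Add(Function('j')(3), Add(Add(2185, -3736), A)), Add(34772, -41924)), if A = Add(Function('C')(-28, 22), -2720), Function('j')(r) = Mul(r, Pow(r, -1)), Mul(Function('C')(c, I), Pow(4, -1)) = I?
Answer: 29909664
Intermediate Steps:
Function('C')(c, I) = Mul(4, I)
Function('j')(r) = 1
A = -2632 (A = Add(Mul(4, 22), -2720) = Add(88, -2720) = -2632)
Mul(Add(Function('j')(3), Add(Add(2185, -3736), A)), Add(34772, -41924)) = Mul(Add(1, Add(Add(2185, -3736), -2632)), Add(34772, -41924)) = Mul(Add(1, Add(-1551, -2632)), -7152) = Mul(Add(1, -4183), -7152) = Mul(-4182, -7152) = 29909664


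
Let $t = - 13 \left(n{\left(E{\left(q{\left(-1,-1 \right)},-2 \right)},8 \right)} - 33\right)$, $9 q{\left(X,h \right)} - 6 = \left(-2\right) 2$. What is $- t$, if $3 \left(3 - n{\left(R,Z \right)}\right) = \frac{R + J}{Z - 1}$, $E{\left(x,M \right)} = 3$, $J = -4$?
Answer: $- \frac{8177}{21} \approx -389.38$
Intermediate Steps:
$q{\left(X,h \right)} = \frac{2}{9}$ ($q{\left(X,h \right)} = \frac{2}{3} + \frac{\left(-2\right) 2}{9} = \frac{2}{3} + \frac{1}{9} \left(-4\right) = \frac{2}{3} - \frac{4}{9} = \frac{2}{9}$)
$n{\left(R,Z \right)} = 3 - \frac{-4 + R}{3 \left(-1 + Z\right)}$ ($n{\left(R,Z \right)} = 3 - \frac{\left(R - 4\right) \frac{1}{Z - 1}}{3} = 3 - \frac{\left(-4 + R\right) \frac{1}{-1 + Z}}{3} = 3 - \frac{\frac{1}{-1 + Z} \left(-4 + R\right)}{3} = 3 - \frac{-4 + R}{3 \left(-1 + Z\right)}$)
$t = \frac{8177}{21}$ ($t = - 13 \left(\frac{-5 - 3 + 9 \cdot 8}{3 \left(-1 + 8\right)} - 33\right) = - 13 \left(\frac{-5 - 3 + 72}{3 \cdot 7} - 33\right) = - 13 \left(\frac{1}{3} \cdot \frac{1}{7} \cdot 64 - 33\right) = - 13 \left(\frac{64}{21} - 33\right) = \left(-13\right) \left(- \frac{629}{21}\right) = \frac{8177}{21} \approx 389.38$)
$- t = \left(-1\right) \frac{8177}{21} = - \frac{8177}{21}$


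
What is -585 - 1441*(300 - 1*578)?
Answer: 400013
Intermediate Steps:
-585 - 1441*(300 - 1*578) = -585 - 1441*(300 - 578) = -585 - 1441*(-278) = -585 + 400598 = 400013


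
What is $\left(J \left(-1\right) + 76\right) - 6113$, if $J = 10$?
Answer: $-6047$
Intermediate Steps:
$\left(J \left(-1\right) + 76\right) - 6113 = \left(10 \left(-1\right) + 76\right) - 6113 = \left(-10 + 76\right) - 6113 = 66 - 6113 = -6047$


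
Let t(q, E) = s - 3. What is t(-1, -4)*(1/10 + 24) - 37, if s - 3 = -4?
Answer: -667/5 ≈ -133.40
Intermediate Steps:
s = -1 (s = 3 - 4 = -1)
t(q, E) = -4 (t(q, E) = -1 - 3 = -4)
t(-1, -4)*(1/10 + 24) - 37 = -4*(1/10 + 24) - 37 = -4*(⅒ + 24) - 37 = -4*241/10 - 37 = -482/5 - 37 = -667/5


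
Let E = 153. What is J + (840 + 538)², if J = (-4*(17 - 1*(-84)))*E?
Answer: 1837072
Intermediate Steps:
J = -61812 (J = -4*(17 - 1*(-84))*153 = -4*(17 + 84)*153 = -4*101*153 = -404*153 = -61812)
J + (840 + 538)² = -61812 + (840 + 538)² = -61812 + 1378² = -61812 + 1898884 = 1837072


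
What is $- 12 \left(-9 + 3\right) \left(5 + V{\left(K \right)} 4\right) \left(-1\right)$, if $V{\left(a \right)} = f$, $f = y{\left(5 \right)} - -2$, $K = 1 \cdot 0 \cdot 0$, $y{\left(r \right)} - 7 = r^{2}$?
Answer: $-10152$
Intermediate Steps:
$y{\left(r \right)} = 7 + r^{2}$
$K = 0$ ($K = 0 \cdot 0 = 0$)
$f = 34$ ($f = \left(7 + 5^{2}\right) - -2 = \left(7 + 25\right) + 2 = 32 + 2 = 34$)
$V{\left(a \right)} = 34$
$- 12 \left(-9 + 3\right) \left(5 + V{\left(K \right)} 4\right) \left(-1\right) = - 12 \left(-9 + 3\right) \left(5 + 34 \cdot 4\right) \left(-1\right) = \left(-12\right) \left(-6\right) \left(5 + 136\right) \left(-1\right) = 72 \cdot 141 \left(-1\right) = 72 \left(-141\right) = -10152$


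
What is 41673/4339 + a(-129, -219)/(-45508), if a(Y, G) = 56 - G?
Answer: 1895261659/197459212 ≈ 9.5982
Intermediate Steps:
41673/4339 + a(-129, -219)/(-45508) = 41673/4339 + (56 - 1*(-219))/(-45508) = 41673*(1/4339) + (56 + 219)*(-1/45508) = 41673/4339 + 275*(-1/45508) = 41673/4339 - 275/45508 = 1895261659/197459212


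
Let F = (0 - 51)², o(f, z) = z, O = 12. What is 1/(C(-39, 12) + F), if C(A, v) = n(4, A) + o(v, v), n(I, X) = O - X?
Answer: 1/2664 ≈ 0.00037538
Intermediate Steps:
n(I, X) = 12 - X
C(A, v) = 12 + v - A (C(A, v) = (12 - A) + v = 12 + v - A)
F = 2601 (F = (-51)² = 2601)
1/(C(-39, 12) + F) = 1/((12 + 12 - 1*(-39)) + 2601) = 1/((12 + 12 + 39) + 2601) = 1/(63 + 2601) = 1/2664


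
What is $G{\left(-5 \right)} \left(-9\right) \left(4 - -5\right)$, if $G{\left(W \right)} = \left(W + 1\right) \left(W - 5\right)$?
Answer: $-3240$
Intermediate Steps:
$G{\left(W \right)} = \left(1 + W\right) \left(-5 + W\right)$
$G{\left(-5 \right)} \left(-9\right) \left(4 - -5\right) = \left(-5 + \left(-5\right)^{2} - -20\right) \left(-9\right) \left(4 - -5\right) = \left(-5 + 25 + 20\right) \left(-9\right) \left(4 + 5\right) = 40 \left(-9\right) 9 = \left(-360\right) 9 = -3240$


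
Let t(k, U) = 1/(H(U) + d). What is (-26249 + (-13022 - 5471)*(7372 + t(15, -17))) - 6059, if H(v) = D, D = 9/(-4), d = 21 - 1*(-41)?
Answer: -32590760228/239 ≈ -1.3636e+8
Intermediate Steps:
d = 62 (d = 21 + 41 = 62)
D = -9/4 (D = 9*(-1/4) = -9/4 ≈ -2.2500)
H(v) = -9/4
t(k, U) = 4/239 (t(k, U) = 1/(-9/4 + 62) = 1/(239/4) = 4/239)
(-26249 + (-13022 - 5471)*(7372 + t(15, -17))) - 6059 = (-26249 + (-13022 - 5471)*(7372 + 4/239)) - 6059 = (-26249 - 18493*1761912/239) - 6059 = (-26249 - 32583038616/239) - 6059 = -32589312127/239 - 6059 = -32590760228/239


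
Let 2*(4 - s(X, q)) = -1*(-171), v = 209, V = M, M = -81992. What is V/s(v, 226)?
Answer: 163984/163 ≈ 1006.0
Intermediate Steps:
V = -81992
s(X, q) = -163/2 (s(X, q) = 4 - (-1)*(-171)/2 = 4 - 1/2*171 = 4 - 171/2 = -163/2)
V/s(v, 226) = -81992/(-163/2) = -81992*(-2/163) = 163984/163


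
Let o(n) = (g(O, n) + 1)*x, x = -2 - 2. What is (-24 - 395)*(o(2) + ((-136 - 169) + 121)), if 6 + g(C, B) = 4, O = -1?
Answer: 75420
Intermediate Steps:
g(C, B) = -2 (g(C, B) = -6 + 4 = -2)
x = -4
o(n) = 4 (o(n) = (-2 + 1)*(-4) = -1*(-4) = 4)
(-24 - 395)*(o(2) + ((-136 - 169) + 121)) = (-24 - 395)*(4 + ((-136 - 169) + 121)) = -419*(4 + (-305 + 121)) = -419*(4 - 184) = -419*(-180) = 75420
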